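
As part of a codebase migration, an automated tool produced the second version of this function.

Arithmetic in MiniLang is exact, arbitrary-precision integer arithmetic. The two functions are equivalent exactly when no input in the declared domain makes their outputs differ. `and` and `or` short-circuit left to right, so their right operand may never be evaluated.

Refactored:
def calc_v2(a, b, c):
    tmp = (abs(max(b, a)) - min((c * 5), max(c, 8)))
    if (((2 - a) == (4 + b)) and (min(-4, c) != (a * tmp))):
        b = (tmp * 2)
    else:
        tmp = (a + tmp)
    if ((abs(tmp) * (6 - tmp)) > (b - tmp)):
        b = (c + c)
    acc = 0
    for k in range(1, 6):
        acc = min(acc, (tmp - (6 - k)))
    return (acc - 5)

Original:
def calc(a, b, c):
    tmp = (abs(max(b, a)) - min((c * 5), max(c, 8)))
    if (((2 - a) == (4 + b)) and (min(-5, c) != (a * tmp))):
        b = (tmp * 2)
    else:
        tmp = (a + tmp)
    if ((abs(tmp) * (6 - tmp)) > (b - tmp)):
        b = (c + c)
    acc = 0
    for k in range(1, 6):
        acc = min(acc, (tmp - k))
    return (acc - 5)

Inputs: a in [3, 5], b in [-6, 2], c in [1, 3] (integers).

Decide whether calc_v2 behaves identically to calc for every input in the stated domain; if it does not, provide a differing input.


Try a=4, b=-6, c=1.
calc: tmp := -1 | (((2 - a) == (4 + b)) and (min(-5, c) != (a * tmp))): true | b := -2 | ((abs(tmp) * (6 - tmp)) > (b - tmp)): true | b := 2 | acc := 0 | iter k=1: | acc := -2 | iter k=2: | acc := -3 | iter k=3: | acc := -4 | iter k=4: | acc := -5 | iter k=5: | acc := -6 | result -11
calc_v2: tmp := -1 | (((2 - a) == (4 + b)) and (min(-4, c) != (a * tmp))): false | tmp := 3 | ((abs(tmp) * (6 - tmp)) > (b - tmp)): true | b := 2 | acc := 0 | iter k=1: | acc := -2 | iter k=2: | acc := -2 | iter k=3: | acc := -2 | iter k=4: | acc := -2 | iter k=5: | acc := -2 | result -7
-11 and -7 differ, so these are not the same function on this domain.
verdict: not equivalent; witness: a=4, b=-6, c=1


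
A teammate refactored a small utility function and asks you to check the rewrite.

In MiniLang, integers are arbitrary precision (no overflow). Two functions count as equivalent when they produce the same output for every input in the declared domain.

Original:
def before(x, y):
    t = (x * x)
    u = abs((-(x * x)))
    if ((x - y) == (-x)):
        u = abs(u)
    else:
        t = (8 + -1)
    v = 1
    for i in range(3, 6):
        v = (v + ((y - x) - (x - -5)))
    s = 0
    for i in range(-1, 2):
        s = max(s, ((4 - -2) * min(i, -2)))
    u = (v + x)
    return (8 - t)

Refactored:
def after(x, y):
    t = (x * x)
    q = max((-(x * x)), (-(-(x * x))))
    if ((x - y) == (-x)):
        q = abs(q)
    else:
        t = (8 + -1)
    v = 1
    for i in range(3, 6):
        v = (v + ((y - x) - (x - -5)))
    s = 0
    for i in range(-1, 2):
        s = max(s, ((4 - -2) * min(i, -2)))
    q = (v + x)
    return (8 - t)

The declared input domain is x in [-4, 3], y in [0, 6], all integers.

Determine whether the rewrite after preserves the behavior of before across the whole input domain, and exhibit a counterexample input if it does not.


Equivalent — the differences include arithmetic usage differs, plus min/max/abs usage differs, plus local variable names differ, yet no declared input distinguishes the two.
One worked example (x=1, y=5) — before: t becomes 1; next u becomes 1; next ((x - y) == (-x)) evaluates to false; next t becomes 7; next v becomes 1; next at i=3:; next v becomes -1; next at i=4:; next v becomes -3; next at i=5:; next v becomes -5; next s becomes 0; next at i=-1:; next s becomes 0; next at i=0:; next s becomes 0; next at i=1:; next s becomes 0; next u becomes -4; next final value 1; after: t becomes 1; next q becomes 1; next ((x - y) == (-x)) evaluates to false; next t becomes 7; next v becomes 1; next at i=3:; next v becomes -1; next at i=4:; next v becomes -3; next at i=5:; next v becomes -5; next s becomes 0; next at i=-1:; next s becomes 0; next at i=0:; next s becomes 0; next at i=1:; next s becomes 0; next q becomes -4; next final value 1; agreement on 1.
Across all 56 domain points the two functions coincide.
verdict: equivalent


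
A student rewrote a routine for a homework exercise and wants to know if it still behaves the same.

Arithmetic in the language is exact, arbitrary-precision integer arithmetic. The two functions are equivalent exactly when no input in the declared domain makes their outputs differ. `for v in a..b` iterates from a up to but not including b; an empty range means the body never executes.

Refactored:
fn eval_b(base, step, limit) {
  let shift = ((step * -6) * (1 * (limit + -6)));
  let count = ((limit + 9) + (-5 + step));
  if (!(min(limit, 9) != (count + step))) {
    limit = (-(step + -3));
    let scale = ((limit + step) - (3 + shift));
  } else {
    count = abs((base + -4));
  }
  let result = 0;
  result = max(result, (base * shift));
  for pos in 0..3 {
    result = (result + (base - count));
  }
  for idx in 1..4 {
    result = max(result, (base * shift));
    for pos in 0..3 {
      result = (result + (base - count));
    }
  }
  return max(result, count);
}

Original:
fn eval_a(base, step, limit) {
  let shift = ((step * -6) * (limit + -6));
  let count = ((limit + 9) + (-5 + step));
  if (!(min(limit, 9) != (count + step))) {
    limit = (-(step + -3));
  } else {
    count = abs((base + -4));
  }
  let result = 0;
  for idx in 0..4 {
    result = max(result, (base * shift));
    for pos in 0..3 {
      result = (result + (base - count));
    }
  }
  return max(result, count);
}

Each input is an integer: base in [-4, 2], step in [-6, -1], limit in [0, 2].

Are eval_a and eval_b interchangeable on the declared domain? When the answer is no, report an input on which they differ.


Although arithmetic usage differs, plus statement counts differ, plus loop structure differs, plus constant usage differs, plus min/max/abs usage differs, plus local variable names differ, 126/126 inputs agree.
verdict: equivalent


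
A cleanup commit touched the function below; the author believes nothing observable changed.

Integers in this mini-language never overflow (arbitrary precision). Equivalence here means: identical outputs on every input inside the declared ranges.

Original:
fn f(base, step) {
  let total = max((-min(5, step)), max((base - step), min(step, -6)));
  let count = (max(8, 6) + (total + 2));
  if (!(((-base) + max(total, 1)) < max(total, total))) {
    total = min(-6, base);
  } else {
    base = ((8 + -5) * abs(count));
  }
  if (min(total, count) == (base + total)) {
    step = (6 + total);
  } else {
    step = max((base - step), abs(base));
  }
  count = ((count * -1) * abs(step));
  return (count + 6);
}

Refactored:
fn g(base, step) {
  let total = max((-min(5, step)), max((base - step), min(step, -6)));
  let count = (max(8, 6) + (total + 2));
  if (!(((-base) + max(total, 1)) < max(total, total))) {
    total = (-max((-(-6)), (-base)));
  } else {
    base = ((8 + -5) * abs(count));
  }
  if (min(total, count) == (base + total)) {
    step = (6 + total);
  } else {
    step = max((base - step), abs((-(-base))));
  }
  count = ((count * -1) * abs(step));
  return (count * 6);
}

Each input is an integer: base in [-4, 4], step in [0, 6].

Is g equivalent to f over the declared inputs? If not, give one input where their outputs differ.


Take base=-4, step=0.
f: total := 0 | count := 10 | (!(((-base) + max(total, 1)) < max(total, total))): true | total := -6 | (min(total, count) == (base + total)): false | step := 4 | count := -40 | result -34
g: total := 0 | count := 10 | (!(((-base) + max(total, 1)) < max(total, total))): true | total := -6 | (min(total, count) == (base + total)): false | step := 4 | count := -40 | result -240
-34 != -240, so the rewrite changes behavior.
verdict: not equivalent; witness: base=-4, step=0


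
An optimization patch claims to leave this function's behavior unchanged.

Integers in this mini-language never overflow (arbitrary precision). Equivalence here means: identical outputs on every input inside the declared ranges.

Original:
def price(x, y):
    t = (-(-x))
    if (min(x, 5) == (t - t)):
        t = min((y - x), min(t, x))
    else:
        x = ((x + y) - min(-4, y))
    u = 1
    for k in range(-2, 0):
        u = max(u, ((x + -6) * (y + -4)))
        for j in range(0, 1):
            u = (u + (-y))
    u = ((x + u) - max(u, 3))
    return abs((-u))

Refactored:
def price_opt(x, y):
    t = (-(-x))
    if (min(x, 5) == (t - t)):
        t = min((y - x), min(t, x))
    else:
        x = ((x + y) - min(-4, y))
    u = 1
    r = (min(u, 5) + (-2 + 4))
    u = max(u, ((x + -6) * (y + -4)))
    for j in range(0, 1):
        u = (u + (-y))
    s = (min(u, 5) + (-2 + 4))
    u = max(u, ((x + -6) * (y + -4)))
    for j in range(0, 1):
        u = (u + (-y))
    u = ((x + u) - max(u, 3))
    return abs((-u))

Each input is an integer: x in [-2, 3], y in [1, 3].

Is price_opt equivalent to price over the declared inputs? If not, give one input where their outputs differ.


The two versions differ — the changes include statement counts differ, plus min/max/abs usage differs, plus constant usage differs, plus local variable names differ, plus arithmetic usage differs, plus loop structure differs.
Tracing x=3, y=2: price: t = 3; (min(x, 5) == (t - t)) -> false; x = 9; u = 1; [k=-2]; u = 1; [j=0]; u = -1; [k=-1]; u = -1; [j=0]; u = -3; u = 3; return 3 | price_opt: t = 3; (min(x, 5) == (t - t)) -> false; x = 9; u = 1; r = 3; u = 1; [j=0]; u = -1; s = 1; u = -1; [j=0]; u = -3; u = 3; return 3 — matching result 3.
Sweeping the whole domain (18 inputs) finds no disagreement.
verdict: equivalent


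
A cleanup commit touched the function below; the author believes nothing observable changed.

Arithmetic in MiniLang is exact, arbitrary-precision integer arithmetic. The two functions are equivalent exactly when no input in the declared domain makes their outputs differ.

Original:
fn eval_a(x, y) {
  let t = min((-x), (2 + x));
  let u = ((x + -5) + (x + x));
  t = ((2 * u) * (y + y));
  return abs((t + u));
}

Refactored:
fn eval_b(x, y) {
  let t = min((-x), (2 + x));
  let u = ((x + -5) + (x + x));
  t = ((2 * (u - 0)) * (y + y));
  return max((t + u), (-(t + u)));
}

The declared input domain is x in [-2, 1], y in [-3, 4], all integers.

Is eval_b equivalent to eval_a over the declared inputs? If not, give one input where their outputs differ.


Equivalent — the differences include constant usage differs, and min/max/abs usage differs, and arithmetic usage differs, yet no declared input distinguishes the two.
As a probe, take x=0, y=-1: eval_a runs t becomes 0; next u becomes -5; next t becomes 20; next final value 15; eval_b runs t becomes 0; next u becomes -5; next t becomes 20; next final value 15; both end at 15.
An exhaustive pass over the 32 declared inputs shows identical outputs.
verdict: equivalent


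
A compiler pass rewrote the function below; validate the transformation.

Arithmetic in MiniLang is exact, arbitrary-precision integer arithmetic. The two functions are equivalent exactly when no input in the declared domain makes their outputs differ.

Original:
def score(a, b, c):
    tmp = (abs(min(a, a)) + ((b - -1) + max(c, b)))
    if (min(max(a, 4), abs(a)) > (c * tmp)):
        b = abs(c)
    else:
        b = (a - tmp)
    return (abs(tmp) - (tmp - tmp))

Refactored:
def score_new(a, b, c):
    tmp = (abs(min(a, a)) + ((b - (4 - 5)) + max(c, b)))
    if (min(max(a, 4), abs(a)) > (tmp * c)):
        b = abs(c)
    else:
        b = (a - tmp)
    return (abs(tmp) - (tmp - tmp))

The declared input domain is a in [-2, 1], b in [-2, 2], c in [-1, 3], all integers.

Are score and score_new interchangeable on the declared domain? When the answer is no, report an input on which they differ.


Side by side, the visible changes include: arithmetic usage differs; constant usage differs.
Spot check at a=1, b=1, c=1 — score: tmp=4, then (min(max(a, 4), abs(a)) > (c * tmp)) is false, then b=-3, then returns 4. score_new: tmp=4, then (min(max(a, 4), abs(a)) > (tmp * c)) is false, then b=-3, then returns 4. Both give 4.
An exhaustive pass over the 100 declared inputs shows identical outputs.
verdict: equivalent


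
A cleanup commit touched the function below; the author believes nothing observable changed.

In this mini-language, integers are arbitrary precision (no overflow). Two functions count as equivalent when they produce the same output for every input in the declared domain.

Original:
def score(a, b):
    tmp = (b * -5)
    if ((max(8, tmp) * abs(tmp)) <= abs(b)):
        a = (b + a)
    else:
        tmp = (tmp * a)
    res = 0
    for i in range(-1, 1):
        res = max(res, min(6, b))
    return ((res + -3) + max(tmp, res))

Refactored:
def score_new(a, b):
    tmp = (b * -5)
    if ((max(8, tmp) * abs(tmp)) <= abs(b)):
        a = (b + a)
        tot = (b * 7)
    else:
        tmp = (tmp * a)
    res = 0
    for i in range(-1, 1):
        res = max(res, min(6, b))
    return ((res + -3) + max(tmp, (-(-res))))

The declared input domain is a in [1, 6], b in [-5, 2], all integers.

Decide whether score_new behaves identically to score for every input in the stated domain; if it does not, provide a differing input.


Reading the diff, among the changes: arithmetic usage differs, local variable names differ, constant usage differs, statement counts differ.
One worked example (a=6, b=-2) — score: tmp := 10 | ((max(8, tmp) * abs(tmp)) <= abs(b)): false | tmp := 60 | res := 0 | iter i=-1: | res := 0 | iter i=0: | res := 0 | result 57; score_new: tmp := 10 | ((max(8, tmp) * abs(tmp)) <= abs(b)): false | tmp := 60 | res := 0 | iter i=-1: | res := 0 | iter i=0: | res := 0 | result 57; agreement on 57.
Across all 48 domain points the two functions coincide.
verdict: equivalent


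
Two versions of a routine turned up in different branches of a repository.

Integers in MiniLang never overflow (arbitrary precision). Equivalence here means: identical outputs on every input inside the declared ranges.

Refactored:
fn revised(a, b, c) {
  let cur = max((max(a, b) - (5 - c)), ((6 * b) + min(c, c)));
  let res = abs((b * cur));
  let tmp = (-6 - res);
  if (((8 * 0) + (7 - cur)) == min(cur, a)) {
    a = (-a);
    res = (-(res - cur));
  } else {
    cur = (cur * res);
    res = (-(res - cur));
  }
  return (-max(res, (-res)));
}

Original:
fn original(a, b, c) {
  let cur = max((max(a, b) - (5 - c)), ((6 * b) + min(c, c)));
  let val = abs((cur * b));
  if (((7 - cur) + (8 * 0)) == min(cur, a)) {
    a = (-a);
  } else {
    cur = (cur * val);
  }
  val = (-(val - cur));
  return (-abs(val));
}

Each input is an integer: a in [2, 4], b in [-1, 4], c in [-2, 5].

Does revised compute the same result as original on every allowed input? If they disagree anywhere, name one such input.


Side by side, the visible changes include: arithmetic usage differs; and local variable names differ; and statement counts differ; and min/max/abs usage differs; and constant usage differs.
Tracing a=2, b=0, c=4: original: cur=4, then val=0, then (((7 - cur) + (8 * 0)) == min(cur, a)) is false, then cur=0, then val=0, then returns 0 | revised: cur=4, then res=0, then tmp=-6, then (((8 * 0) + (7 - cur)) == min(cur, a)) is false, then cur=0, then res=0, then returns 0 — matching result 0.
Across all 144 domain points the two functions coincide.
verdict: equivalent


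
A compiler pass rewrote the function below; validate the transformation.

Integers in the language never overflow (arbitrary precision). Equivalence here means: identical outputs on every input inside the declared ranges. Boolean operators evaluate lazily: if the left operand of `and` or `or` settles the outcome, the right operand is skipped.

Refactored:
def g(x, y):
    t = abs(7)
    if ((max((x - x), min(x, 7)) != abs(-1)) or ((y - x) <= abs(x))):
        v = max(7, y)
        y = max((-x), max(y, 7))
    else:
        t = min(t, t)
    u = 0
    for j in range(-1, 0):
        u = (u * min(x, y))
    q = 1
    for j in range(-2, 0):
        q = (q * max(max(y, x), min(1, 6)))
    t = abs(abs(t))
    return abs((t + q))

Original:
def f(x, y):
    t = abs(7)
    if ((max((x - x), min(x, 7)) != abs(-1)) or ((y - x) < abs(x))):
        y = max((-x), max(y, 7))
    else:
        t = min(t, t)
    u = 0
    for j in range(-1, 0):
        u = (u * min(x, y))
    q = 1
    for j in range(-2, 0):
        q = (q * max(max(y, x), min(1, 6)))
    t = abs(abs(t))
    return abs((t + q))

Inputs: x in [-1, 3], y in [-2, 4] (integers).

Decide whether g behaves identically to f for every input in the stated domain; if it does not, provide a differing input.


Not equivalent: x=1, y=2 separates them (11 vs 56).
f: t=7, then ((max((x - x), min(x, 7)) != abs(-1)) or ((y - x) < abs(x))) is false, then t=7, then u=0, then (j=-1), then u=0, then q=1, then (j=-2), then q=2, then (j=-1), then q=4, then t=7, then returns 11
g: t=7, then ((max((x - x), min(x, 7)) != abs(-1)) or ((y - x) <= abs(x))) is true, then v=7, then y=7, then u=0, then (j=-1), then u=0, then q=1, then (j=-2), then q=7, then (j=-1), then q=49, then t=7, then returns 56
verdict: not equivalent; witness: x=1, y=2


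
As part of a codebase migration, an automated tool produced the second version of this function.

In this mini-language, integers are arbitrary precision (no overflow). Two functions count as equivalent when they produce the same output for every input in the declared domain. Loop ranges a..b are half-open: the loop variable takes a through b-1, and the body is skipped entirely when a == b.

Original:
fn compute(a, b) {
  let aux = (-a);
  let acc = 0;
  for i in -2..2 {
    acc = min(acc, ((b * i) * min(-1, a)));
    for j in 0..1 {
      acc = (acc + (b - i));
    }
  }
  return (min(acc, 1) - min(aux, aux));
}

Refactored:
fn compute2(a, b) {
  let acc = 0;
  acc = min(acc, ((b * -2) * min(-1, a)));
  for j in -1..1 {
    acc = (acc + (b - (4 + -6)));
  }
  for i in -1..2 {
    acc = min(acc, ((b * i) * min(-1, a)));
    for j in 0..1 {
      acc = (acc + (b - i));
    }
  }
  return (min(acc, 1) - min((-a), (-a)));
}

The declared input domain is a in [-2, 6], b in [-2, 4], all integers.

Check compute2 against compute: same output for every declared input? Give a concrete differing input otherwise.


On input a=-2, b=-1, compute returns -8 while compute2 returns -7.
verdict: not equivalent; witness: a=-2, b=-1


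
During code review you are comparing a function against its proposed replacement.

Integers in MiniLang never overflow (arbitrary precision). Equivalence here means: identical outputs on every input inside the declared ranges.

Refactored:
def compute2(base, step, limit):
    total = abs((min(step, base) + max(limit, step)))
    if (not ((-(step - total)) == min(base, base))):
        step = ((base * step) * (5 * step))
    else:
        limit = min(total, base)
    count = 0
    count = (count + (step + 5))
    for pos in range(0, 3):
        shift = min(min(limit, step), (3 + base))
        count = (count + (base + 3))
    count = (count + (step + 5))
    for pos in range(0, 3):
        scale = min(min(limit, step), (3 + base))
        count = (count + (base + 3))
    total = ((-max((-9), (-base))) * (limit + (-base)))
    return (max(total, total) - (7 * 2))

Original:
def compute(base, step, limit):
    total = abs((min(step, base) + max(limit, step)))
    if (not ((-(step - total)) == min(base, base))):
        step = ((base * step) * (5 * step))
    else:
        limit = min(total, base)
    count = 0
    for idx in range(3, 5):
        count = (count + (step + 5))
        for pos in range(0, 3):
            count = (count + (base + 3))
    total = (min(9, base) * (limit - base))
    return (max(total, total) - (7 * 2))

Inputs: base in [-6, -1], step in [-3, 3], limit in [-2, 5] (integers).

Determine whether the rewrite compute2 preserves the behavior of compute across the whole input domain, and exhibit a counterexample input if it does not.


Although local variable names differ, and statement counts differ, and loop structure differs, and arithmetic usage differs, and constant usage differs, and min/max/abs usage differs, 336/336 inputs agree.
verdict: equivalent


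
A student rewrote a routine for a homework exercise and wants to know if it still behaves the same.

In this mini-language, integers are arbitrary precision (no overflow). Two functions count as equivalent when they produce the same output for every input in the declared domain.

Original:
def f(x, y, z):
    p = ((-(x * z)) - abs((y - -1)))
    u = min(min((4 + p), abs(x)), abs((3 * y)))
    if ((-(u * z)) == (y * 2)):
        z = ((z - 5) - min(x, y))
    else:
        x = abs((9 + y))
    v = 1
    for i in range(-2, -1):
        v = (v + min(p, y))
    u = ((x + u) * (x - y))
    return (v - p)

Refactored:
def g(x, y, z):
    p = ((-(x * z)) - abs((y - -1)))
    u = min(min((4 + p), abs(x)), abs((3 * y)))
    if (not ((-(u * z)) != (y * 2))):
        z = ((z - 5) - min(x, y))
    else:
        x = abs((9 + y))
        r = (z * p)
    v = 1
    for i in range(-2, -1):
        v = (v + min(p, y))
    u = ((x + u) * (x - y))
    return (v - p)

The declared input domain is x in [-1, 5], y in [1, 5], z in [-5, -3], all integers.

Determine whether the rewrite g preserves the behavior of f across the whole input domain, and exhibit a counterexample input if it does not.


The two are interchangeable: statement counts differ, plus boolean connective usage differs, plus comparison usage differs, plus arithmetic usage differs, plus local variable names differ, and every declared input agrees.
Spot check at x=5, y=1, z=-5 — f: p = 23; u = 3; ((-(u * z)) == (y * 2)) -> false; x = 10; v = 1; [i=-2]; v = 2; u = 117; return -21. g: p = 23; u = 3; (not ((-(u * z)) != (y * 2))) -> false; x = 10; r = -115; v = 1; [i=-2]; v = 2; u = 117; return -21. Both give -21.
An exhaustive pass over the 105 declared inputs shows identical outputs.
verdict: equivalent


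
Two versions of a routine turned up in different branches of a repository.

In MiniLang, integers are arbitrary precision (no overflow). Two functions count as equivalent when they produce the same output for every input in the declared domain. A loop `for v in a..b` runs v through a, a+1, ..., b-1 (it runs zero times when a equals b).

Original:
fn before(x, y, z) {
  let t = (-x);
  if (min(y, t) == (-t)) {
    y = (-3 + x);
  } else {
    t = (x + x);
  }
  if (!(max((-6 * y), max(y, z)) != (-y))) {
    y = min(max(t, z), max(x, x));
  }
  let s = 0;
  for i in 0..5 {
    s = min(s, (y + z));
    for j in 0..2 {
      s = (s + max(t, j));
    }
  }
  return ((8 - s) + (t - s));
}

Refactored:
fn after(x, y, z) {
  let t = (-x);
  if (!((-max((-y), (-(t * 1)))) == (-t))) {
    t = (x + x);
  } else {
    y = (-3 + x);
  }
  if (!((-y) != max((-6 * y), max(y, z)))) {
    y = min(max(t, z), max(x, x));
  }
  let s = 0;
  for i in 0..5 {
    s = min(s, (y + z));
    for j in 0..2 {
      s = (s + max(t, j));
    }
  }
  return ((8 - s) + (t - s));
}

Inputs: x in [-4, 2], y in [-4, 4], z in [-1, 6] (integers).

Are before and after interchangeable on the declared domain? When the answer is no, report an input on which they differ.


The two versions differ — the changes include constant usage differs; boolean connective usage differs; arithmetic usage differs; min/max/abs usage differs.
Spot check at x=-2, y=1, z=4 — before: t = 2; (min(y, t) == (-t)) -> false; t = -4; (!(max((-6 * y), max(y, z)) != (-y))) -> false; s = 0; [i=0]; s = 0; [j=0]; s = 0; [j=1]; s = 1; [i=1]; s = 1; [j=0]; s = 1; [j=1]; s = 2; [i=2]; s = 2; [j=0]; s = 2; [j=1]; s = 3; [i=3]; s = 3; [j=0]; s = 3; [j=1]; s = 4; [i=4]; s = 4; [j=0]; s = 4; [j=1]; s = 5; return -6. after: t = 2; (!((-max((-y), (-(t * 1)))) == (-t))) -> true; t = -4; (!((-y) != max((-6 * y), max(y, z)))) -> false; s = 0; [i=0]; s = 0; [j=0]; s = 0; [j=1]; s = 1; [i=1]; s = 1; [j=0]; s = 1; [j=1]; s = 2; [i=2]; s = 2; [j=0]; s = 2; [j=1]; s = 3; [i=3]; s = 3; [j=0]; s = 3; [j=1]; s = 4; [i=4]; s = 4; [j=0]; s = 4; [j=1]; s = 5; return -6. Both give -6.
Sweeping the whole domain (504 inputs) finds no disagreement.
verdict: equivalent


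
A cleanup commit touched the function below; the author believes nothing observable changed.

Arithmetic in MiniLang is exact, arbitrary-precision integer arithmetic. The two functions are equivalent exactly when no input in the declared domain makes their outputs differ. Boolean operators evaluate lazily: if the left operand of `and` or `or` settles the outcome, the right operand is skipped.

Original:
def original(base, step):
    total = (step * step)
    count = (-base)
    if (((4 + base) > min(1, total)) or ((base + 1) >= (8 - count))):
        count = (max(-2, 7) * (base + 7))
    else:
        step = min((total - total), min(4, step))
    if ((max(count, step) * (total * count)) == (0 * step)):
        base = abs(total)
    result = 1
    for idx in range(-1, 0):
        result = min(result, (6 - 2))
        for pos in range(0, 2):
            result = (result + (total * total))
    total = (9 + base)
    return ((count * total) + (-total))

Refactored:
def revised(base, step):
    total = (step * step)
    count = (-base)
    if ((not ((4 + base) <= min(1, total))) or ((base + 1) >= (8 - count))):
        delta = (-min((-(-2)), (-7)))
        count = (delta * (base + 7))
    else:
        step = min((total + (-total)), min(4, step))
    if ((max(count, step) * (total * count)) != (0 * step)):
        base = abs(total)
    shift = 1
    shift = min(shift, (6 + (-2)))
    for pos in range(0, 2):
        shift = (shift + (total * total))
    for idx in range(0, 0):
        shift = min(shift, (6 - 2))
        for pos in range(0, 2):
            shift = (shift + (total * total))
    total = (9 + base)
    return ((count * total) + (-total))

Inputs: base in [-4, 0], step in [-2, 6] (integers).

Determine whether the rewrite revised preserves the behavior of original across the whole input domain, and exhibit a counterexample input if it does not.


Take base=-4, step=-2.
original: total=4, then count=4, then (((4 + base) > min(1, total)) or ((base + 1) >= (8 - count))) is false, then step=-2, then ((max(count, step) * (total * count)) == (0 * step)) is false, then result=1, then (idx=-1), then result=1, then (pos=0), then result=17, then (pos=1), then result=33, then total=5, then returns 15
revised: total=4, then count=4, then ((not ((4 + base) <= min(1, total))) or ((base + 1) >= (8 - count))) is false, then step=-2, then ((max(count, step) * (total * count)) != (0 * step)) is true, then base=4, then shift=1, then shift=1, then (pos=0), then shift=17, then (pos=1), then shift=33, then the loop over idx runs zero times, then total=13, then returns 39
15 != 39, so the rewrite changes behavior.
verdict: not equivalent; witness: base=-4, step=-2


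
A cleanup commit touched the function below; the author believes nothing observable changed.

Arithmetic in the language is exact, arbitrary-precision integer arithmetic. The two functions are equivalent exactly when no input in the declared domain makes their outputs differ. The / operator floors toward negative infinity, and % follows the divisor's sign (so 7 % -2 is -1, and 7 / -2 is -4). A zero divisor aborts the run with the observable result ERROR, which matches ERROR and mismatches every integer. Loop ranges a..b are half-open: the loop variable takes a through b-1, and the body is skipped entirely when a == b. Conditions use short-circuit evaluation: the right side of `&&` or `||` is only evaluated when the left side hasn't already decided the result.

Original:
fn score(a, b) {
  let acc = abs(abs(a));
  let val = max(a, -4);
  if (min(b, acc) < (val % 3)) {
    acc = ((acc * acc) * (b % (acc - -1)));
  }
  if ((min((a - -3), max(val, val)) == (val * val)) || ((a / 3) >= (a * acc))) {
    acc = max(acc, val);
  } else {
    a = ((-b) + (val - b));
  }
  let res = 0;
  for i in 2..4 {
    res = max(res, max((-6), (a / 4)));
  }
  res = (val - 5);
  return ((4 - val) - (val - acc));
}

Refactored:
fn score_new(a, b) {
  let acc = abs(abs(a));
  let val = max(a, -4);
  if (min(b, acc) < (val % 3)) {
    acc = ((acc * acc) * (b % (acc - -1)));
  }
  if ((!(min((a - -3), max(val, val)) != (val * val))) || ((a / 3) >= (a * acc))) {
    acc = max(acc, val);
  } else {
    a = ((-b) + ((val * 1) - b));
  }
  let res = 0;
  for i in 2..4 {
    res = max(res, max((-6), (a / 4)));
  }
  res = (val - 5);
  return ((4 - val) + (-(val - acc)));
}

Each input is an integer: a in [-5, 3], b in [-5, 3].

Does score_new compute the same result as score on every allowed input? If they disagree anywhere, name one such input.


Equivalent — the differences include arithmetic usage differs; also boolean connective usage differs; also comparison usage differs; also constant usage differs, yet no declared input distinguishes the two.
Spot check at a=2, b=1 — score: acc=2, then val=2, then (min(b, acc) < (val % 3)) is true, then acc=4, then ((min((a - -3), max(val, val)) == (val * val)) || ((a / 3) >= (a * acc))) is false, then a=0, then res=0, then (i=2), then res=0, then (i=3), then res=0, then res=-3, then returns 4. score_new: acc=2, then val=2, then (min(b, acc) < (val % 3)) is true, then acc=4, then ((!(min((a - -3), max(val, val)) != (val * val))) || ((a / 3) >= (a * acc))) is false, then a=0, then res=0, then (i=2), then res=0, then (i=3), then res=0, then res=-3, then returns 4. Both give 4.
Across all 81 domain points the two functions coincide.
verdict: equivalent


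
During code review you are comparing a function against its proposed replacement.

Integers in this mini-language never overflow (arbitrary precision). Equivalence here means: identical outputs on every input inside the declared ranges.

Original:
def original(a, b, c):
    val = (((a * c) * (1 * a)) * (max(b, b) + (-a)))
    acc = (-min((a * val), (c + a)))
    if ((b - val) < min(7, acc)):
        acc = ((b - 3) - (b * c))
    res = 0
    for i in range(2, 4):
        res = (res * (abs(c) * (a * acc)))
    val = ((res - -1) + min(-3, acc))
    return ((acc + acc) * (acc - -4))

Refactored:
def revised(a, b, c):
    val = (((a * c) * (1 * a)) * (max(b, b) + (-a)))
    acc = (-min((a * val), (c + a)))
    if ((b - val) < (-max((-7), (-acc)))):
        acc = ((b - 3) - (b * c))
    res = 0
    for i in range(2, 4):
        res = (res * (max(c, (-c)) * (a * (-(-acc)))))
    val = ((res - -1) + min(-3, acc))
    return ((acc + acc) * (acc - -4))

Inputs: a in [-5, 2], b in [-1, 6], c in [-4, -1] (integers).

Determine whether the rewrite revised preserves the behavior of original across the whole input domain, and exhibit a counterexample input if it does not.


The two are interchangeable: min/max/abs usage differs, and every declared input agrees.
Tracing a=1, b=2, c=-4: original: val := -4 | acc := 4 | ((b - val) < min(7, acc)): false | res := 0 | iter i=2: | res := 0 | iter i=3: | res := 0 | val := -2 | result 64 | revised: val := -4 | acc := 4 | ((b - val) < (-max((-7), (-acc)))): false | res := 0 | iter i=2: | res := 0 | iter i=3: | res := 0 | val := -2 | result 64 — matching result 64.
Sweeping the whole domain (256 inputs) finds no disagreement.
verdict: equivalent


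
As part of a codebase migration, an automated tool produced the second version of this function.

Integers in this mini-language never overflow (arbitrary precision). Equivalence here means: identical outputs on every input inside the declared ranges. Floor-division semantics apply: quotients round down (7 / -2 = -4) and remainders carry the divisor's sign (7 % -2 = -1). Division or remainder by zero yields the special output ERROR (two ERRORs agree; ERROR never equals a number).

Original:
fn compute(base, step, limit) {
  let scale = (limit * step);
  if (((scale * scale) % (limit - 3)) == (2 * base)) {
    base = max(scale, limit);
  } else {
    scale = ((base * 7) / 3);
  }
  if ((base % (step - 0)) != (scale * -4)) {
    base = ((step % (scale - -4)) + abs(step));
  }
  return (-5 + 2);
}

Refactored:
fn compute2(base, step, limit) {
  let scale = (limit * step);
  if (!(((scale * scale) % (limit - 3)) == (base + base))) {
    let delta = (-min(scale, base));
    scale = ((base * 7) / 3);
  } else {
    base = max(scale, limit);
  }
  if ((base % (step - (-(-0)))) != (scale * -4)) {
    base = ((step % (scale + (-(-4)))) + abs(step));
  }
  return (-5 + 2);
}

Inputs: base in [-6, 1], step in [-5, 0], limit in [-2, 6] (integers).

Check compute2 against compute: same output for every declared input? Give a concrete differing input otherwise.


Reading the diff, among the changes: statement counts differ; also local variable names differ; also boolean connective usage differs; also constant usage differs; also min/max/abs usage differs; also arithmetic usage differs.
One worked example (base=0, step=-4, limit=6) — compute: scale = -24; (((scale * scale) % (limit - 3)) == (2 * base)) -> true; base = 6; ((base % (step - 0)) != (scale * -4)) -> true; base = 0; return -3; compute2: scale = -24; (!(((scale * scale) % (limit - 3)) == (base + base))) -> false; base = 6; ((base % (step - (-(-0)))) != (scale * -4)) -> true; base = 0; return -3; agreement on -3.
Checked all 432 inputs in the declared domain: the outputs agree on every one.
verdict: equivalent


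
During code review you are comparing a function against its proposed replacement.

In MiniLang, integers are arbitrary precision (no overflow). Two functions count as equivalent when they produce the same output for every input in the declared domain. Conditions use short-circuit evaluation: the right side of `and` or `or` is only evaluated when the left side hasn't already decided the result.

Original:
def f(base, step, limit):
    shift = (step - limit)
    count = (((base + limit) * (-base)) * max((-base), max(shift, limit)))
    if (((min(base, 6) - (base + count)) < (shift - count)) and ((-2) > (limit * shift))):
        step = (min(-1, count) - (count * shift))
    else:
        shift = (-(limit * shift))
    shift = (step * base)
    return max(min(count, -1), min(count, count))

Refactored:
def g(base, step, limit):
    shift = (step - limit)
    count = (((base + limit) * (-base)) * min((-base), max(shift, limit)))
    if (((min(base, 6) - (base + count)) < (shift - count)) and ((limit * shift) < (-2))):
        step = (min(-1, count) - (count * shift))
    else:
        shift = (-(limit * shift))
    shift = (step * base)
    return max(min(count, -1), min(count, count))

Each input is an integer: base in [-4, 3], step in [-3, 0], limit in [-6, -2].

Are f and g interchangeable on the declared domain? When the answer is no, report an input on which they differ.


These are not equivalent — on base=-4, step=-3, limit=-6 the outputs split (-160 vs -120).
f: shift = 3; count = -160; (((min(base, 6) - (base + count)) < (shift - count)) and ((-2) > (limit * shift))) -> true; step = 320; shift = -1280; return -160
g: shift = 3; count = -120; (((min(base, 6) - (base + count)) < (shift - count)) and ((limit * shift) < (-2))) -> true; step = 240; shift = -960; return -120
verdict: not equivalent; witness: base=-4, step=-3, limit=-6


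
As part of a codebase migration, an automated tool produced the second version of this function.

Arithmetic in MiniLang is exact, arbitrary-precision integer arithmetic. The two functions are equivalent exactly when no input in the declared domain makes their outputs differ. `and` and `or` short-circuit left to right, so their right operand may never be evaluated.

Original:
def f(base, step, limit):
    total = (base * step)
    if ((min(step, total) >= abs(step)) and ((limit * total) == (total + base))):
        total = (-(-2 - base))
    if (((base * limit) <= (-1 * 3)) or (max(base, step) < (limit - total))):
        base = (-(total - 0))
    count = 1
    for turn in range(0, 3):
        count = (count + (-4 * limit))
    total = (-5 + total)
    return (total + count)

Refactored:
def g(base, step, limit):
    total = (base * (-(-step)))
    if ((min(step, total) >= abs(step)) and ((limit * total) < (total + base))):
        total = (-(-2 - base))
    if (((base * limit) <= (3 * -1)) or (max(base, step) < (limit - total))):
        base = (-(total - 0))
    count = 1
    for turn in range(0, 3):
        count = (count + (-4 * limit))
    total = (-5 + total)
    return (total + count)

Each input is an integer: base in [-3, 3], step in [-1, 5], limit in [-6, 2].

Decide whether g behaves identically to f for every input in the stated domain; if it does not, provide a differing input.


Run the pair on base=0, step=0, limit=-6.
f: total=0, then ((min(step, total) >= abs(step)) and ((limit * total) == (total + base))) is true, then total=2, then (((base * limit) <= (-1 * 3)) or (max(base, step) < (limit - total))) is false, then count=1, then (turn=0), then count=25, then (turn=1), then count=49, then (turn=2), then count=73, then total=-3, then returns 70
g: total=0, then ((min(step, total) >= abs(step)) and ((limit * total) < (total + base))) is false, then (((base * limit) <= (3 * -1)) or (max(base, step) < (limit - total))) is false, then count=1, then (turn=0), then count=25, then (turn=1), then count=49, then (turn=2), then count=73, then total=-5, then returns 68
70 vs 68 — the two versions disagree here.
verdict: not equivalent; witness: base=0, step=0, limit=-6


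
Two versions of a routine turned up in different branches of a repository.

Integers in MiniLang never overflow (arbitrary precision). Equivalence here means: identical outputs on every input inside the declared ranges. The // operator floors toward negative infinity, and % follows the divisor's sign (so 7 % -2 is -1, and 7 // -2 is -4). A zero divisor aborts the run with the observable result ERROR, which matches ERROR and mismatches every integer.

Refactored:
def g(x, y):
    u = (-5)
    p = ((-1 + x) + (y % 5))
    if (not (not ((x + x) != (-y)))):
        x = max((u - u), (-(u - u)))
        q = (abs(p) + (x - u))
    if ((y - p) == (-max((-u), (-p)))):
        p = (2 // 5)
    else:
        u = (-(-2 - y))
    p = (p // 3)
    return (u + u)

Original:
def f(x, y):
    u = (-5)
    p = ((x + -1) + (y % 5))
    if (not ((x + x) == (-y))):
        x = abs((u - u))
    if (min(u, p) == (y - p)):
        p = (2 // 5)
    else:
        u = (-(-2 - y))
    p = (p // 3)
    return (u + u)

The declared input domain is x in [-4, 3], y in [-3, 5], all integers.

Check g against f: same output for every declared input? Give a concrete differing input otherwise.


Differences: arithmetic usage differs, plus comparison usage differs, plus statement counts differ, plus min/max/abs usage differs, plus local variable names differ, plus boolean connective usage differs — yet all 72 inputs agree.
verdict: equivalent


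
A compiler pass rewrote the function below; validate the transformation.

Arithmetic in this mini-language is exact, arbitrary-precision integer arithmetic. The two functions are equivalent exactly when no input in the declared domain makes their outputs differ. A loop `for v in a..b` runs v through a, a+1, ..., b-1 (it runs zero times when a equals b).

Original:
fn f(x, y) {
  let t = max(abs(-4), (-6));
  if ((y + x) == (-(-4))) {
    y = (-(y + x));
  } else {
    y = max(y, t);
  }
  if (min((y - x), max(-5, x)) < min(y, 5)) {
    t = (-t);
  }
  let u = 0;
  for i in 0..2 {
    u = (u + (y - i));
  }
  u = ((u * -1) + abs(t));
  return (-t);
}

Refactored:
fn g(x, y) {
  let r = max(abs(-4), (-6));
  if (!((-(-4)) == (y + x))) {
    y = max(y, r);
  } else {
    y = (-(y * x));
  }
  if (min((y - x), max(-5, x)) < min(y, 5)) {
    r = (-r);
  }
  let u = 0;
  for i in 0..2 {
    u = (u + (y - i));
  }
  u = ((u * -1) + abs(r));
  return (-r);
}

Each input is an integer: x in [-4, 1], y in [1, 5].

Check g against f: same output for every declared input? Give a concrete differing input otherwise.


Evaluate both at x=-1, y=5.
f: t := 4 | ((y + x) == (-(-4))): true | y := -4 | (min((y - x), max(-5, x)) < min(y, 5)): false | u := 0 | iter i=0: | u := -4 | iter i=1: | u := -9 | u := 13 | result -4
g: r := 4 | (!((-(-4)) == (y + x))): false | y := 5 | (min((y - x), max(-5, x)) < min(y, 5)): true | r := -4 | u := 0 | iter i=0: | u := 5 | iter i=1: | u := 9 | u := -5 | result 4
-4 and 4 differ, so these are not the same function on this domain.
verdict: not equivalent; witness: x=-1, y=5
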